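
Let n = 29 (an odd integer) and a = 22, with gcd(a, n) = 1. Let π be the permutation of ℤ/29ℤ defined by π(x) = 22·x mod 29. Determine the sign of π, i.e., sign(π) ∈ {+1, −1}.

Trace 22: π^k(22) = [22, 20, 5, 23, 13, 25, 28] for k=0..6.
π_22 has 3 disjoint cycles with lengths [14, 14, 1] on {0,…,28}.
sign(π) = (−1)^{n − #cycles} = (−1)^{29−3} = (−1)^26 = +1.
Check: (22/29) = +1 by Zolotarev.

+1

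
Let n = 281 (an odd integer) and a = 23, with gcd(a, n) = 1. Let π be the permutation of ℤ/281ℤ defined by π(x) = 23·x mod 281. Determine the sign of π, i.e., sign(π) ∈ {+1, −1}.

Start at x=280: 280 → 258 → 33 → 197 → 35 → 243 → 250 → … (one orbit).
π_23 has 2 disjoint cycles with lengths [280, 1] on {0,…,280}.
2 cycles on 281: each ℓ→(−1)^(ℓ−1), product (−1)^279 = -1.
(23|281)_J = -1 (Zolotarev's lemma cross-check).

-1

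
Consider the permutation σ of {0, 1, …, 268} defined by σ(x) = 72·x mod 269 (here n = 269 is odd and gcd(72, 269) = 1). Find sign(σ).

Orbit of 80 under x↦72x: [80, 111, 191, 33, 224, 257, 212]… (length divides ord_269(72)).
Cycle lengths of π_72 on ℤ/269ℤ: [268, 1]; 2 cycles in total.
n − c = 269 − 2 = 267; sign = (−1)^267 = -1.
Check: (72/269) = -1 by Zolotarev.

-1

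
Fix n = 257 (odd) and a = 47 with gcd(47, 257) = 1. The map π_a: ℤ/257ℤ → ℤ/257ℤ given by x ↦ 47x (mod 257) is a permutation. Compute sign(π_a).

-1

Start at x=37: 37 → 197 → 7 → 72 → 43 → 222 → 154 → … (one orbit).
π_47 has 2 disjoint cycles with lengths [256, 1] on {0,…,256}.
sign(π) = (−1)^{n − #cycles} = (−1)^{257−2} = (−1)^255 = -1.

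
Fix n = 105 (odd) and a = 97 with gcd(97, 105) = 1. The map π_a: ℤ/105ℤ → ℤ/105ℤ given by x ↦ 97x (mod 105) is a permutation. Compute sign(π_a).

+1

Start at x=1: 1 → 97 → 64 → 13 → 1 (one orbit).
33 cycles of lengths [4, 4, 4, 4, 4, 4, 4, 4, 4, 4, 4, 4, 4, 4, 4, 4, 4, 4, 4, 4, 4, 2, 2, 2, 2, 2, 2, 2, 2, 2, 1, 1, 1].
sign(π) = (−1)^{n − #cycles} = (−1)^{105−33} = (−1)^72 = +1.
The Jacobi symbol (97|105) = +1 (Zolotarev) agrees.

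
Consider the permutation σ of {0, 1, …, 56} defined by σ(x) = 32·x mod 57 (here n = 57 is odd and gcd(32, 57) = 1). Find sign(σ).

Start at x=16: 16 → 56 → 25 → 2 → 7 → 53 → 43 → … (one orbit).
5 cycles of lengths [18, 18, 18, 2, 1].
With 5 cycles on 57 points, sign = (−1)^{57−5} = +1.
The Jacobi symbol (32|57) = +1 (Zolotarev) agrees.

+1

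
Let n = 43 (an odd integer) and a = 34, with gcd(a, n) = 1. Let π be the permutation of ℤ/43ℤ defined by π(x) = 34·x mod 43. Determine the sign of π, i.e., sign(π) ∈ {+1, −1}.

-1

Trace 20: π^k(20) = [20, 35, 29, 40, 27, 15, 37] for k=0..6.
The orbit structure of x ↦ 34x mod 43: 2 orbits of sizes [42, 1].
n − c = 43 − 2 = 41; sign = (−1)^41 = -1.
(34|43)_J = -1 (Zolotarev's lemma cross-check).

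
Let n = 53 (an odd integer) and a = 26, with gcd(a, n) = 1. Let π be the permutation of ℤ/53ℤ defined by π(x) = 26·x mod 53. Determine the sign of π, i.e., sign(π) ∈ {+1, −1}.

Start at x=52: 52 → 27 → 13 → 20 → 43 → 5 → 24 → … (one orbit).
The orbit structure of x ↦ 26x mod 53: 2 orbits of sizes [52, 1].
Σ(ℓ_i−1) = 53−2 = 51; sign = (−1)^51 = -1.
Check: (26/53) = -1 by Zolotarev.

-1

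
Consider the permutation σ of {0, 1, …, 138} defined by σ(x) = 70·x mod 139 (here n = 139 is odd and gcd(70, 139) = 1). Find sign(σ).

-1

Start at x=130: 130 → 65 → 102 → 51 → 95 → 117 → 128 → … (one orbit).
Cycle lengths of π_70 on ℤ/139ℤ: [138, 1]; 2 cycles in total.
With 2 cycles on 139 points, sign = (−1)^{139−2} = -1.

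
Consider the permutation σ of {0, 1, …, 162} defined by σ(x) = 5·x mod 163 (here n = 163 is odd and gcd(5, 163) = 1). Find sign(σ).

-1

Start at x=85: 85 → 99 → 6 → 30 → 150 → 98 → 1 → … (one orbit).
The orbit structure of x ↦ 5x mod 163: 4 orbits of sizes [54, 54, 54, 1].
163 − 4 = 159 transpositions; sign(π) = (−1)^159 = -1.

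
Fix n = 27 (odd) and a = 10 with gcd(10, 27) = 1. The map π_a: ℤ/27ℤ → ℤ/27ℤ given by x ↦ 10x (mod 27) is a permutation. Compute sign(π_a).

+1

Orbit of 1 under x↦10x: [1, 10, 19]… (length divides ord_27(10)).
15 cycles of lengths [3, 3, 3, 3, 3, 3, 1, 1, 1, 1, 1, 1, 1, 1, 1].
15 cycles on 27: each ℓ→(−1)^(ℓ−1), product (−1)^12 = +1.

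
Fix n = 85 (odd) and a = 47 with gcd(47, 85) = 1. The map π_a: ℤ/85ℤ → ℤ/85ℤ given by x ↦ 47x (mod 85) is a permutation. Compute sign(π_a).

Trace 47: π^k(47) = [47, 84, 38, 1] for k=0..3.
Cycle lengths of π_47 on ℤ/85ℤ: [4, 4, 4, 4, 4, 4, 4, 4, 4, 4, 4, 4, 4, 4, 4, 4, 4, 4, 4, 4, 4, 1]; 22 cycles in total.
Σ(ℓ_i−1) = 85−22 = 63; sign = (−1)^63 = -1.

-1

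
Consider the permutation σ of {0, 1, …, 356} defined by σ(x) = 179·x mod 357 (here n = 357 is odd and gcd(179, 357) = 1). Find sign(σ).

-1

Start at x=212: 212 → 106 → 53 → 205 → 281 → 319 → 338 → … (one orbit).
π_179 has 24 disjoint cycles with lengths [24, 24, 24, 24, 24, 24, 24, 24, 24, 24, 24, 24, 8, 8, 8, 8, 8, 8, 6, 6, 3, 3, 2, 1] on {0,…,356}.
sign(π) = (−1)^{n − #cycles} = (−1)^{357−24} = (−1)^333 = -1.
The Jacobi symbol (179|357) = -1 (Zolotarev) agrees.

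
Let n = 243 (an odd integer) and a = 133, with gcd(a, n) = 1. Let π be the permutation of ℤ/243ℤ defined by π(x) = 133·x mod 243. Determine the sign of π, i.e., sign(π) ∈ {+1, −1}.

+1

Orbit of 154 under x↦133x: [154, 70, 76, 145, 88, 40, 217]… (length divides ord_243(133)).
π_133 has 11 disjoint cycles with lengths [81, 81, 27, 27, 9, 9, 3, 3, 1, 1, 1] on {0,…,242}.
11 cycles on 243: each ℓ→(−1)^(ℓ−1), product (−1)^232 = +1.
(133|243)_J = +1 (Zolotarev's lemma cross-check).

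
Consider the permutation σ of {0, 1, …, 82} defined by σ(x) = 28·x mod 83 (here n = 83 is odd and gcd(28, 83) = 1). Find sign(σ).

Orbit of 40 under x↦28x: [40, 41, 69, 23, 63, 21, 7]… (length divides ord_83(28)).
Cycle lengths of π_28 on ℤ/83ℤ: [41, 41, 1]; 3 cycles in total.
3 cycles on 83: each ℓ→(−1)^(ℓ−1), product (−1)^80 = +1.
Check: (28/83) = +1 by Zolotarev.

+1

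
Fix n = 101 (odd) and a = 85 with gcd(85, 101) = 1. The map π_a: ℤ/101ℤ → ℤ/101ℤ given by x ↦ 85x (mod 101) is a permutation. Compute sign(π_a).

+1

Orbit of 56 under x↦85x: [56, 13, 95, 96, 80, 33, 78]… (length divides ord_101(85)).
3 cycles of lengths [50, 50, 1].
With 3 cycles on 101 points, sign = (−1)^{101−3} = +1.
(85|101)_J = +1 (Zolotarev's lemma cross-check).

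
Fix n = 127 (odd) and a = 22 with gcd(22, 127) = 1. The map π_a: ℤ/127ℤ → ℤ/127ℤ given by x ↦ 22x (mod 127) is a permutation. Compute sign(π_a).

Start at x=68: 68 → 99 → 19 → 37 → 52 → 1 → 22 → … (one orbit).
Cycle lengths of π_22 on ℤ/127ℤ: [9, 9, 9, 9, 9, 9, 9, 9, 9, 9, 9, 9, 9, 9, 1]; 15 cycles in total.
sign(π) = (−1)^{n − #cycles} = (−1)^{127−15} = (−1)^112 = +1.

+1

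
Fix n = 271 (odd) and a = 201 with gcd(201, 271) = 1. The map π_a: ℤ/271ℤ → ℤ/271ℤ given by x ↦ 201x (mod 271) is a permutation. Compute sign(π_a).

Orbit of 41 under x↦201x: [41, 111, 89, 3, 61, 66, 258]… (length divides ord_271(201)).
2 cycles of lengths [270, 1].
sign(π) = (−1)^{n − #cycles} = (−1)^{271−2} = (−1)^269 = -1.
Via Zolotarev, sign(π_{201}) = (201|271) = -1.

-1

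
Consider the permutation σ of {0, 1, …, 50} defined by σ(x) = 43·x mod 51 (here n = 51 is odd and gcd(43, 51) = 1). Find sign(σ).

+1

Start at x=43: 43 → 13 → 49 → 16 → 25 → 4 → 19 → … (one orbit).
Cycle lengths of π_43 on ℤ/51ℤ: [8, 8, 8, 8, 8, 8, 1, 1, 1]; 9 cycles in total.
9 cycles on 51: each ℓ→(−1)^(ℓ−1), product (−1)^42 = +1.
Via Zolotarev, sign(π_{43}) = (43|51) = +1.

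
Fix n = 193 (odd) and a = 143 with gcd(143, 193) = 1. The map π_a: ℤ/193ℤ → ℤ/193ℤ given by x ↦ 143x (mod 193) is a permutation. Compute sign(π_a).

Orbit of 50 under x↦143x: [50, 9, 129, 112, 190, 150, 27]… (length divides ord_193(143)).
13 cycles of lengths [16, 16, 16, 16, 16, 16, 16, 16, 16, 16, 16, 16, 1].
With 13 cycles on 193 points, sign = (−1)^{193−13} = +1.
The Jacobi symbol (143|193) = +1 (Zolotarev) agrees.

+1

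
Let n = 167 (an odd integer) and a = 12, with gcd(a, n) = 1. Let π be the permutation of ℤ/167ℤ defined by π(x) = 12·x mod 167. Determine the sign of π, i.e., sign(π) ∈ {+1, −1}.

Orbit of 62 under x↦12x: [62, 76, 77, 89, 66, 124, 152]… (length divides ord_167(12)).
3 cycles of lengths [83, 83, 1].
Σ(ℓ_i−1) = 167−3 = 164; sign = (−1)^164 = +1.

+1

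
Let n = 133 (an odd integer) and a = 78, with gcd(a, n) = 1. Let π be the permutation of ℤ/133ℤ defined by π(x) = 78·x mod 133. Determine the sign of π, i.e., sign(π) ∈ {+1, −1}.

-1

Start at x=106: 106 → 22 → 120 → 50 → 43 → 29 → 1 → … (one orbit).
The orbit structure of x ↦ 78x mod 133: 14 orbits of sizes [18, 18, 18, 18, 18, 18, 18, 1, 1, 1, 1, 1, 1, 1].
Σ(ℓ_i−1) = 133−14 = 119; sign = (−1)^119 = -1.
(78|133)_J = -1 (Zolotarev's lemma cross-check).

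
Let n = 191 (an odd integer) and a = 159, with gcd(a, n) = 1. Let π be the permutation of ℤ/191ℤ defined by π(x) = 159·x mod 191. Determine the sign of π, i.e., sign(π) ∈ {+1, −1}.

Start at x=55: 55 → 150 → 166 → 36 → 185 → 1 → 159 → … (one orbit).
Cycle lengths of π_159 on ℤ/191ℤ: [38, 38, 38, 38, 38, 1]; 6 cycles in total.
Σ(ℓ_i−1) = 191−6 = 185; sign = (−1)^185 = -1.
The Jacobi symbol (159|191) = -1 (Zolotarev) agrees.

-1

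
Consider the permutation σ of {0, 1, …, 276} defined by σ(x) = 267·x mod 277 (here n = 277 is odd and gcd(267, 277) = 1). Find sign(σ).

Trace 85: π^k(85) = [85, 258, 190, 39, 164, 22, 57] for k=0..6.
Cycle type of π: 138×2 + 1; total 3 cycles.
With 3 cycles on 277 points, sign = (−1)^{277−3} = +1.
Via Zolotarev, sign(π_{267}) = (267|277) = +1.

+1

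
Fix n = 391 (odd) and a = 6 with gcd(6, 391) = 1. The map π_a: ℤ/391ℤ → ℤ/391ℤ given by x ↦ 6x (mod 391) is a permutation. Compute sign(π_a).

Trace 31: π^k(31) = [31, 186, 334, 49, 294, 200, 27] for k=0..6.
The orbit structure of x ↦ 6x mod 391: 6 orbits of sizes [176, 176, 16, 11, 11, 1].
n − c = 391 − 6 = 385; sign = (−1)^385 = -1.
The Jacobi symbol (6|391) = -1 (Zolotarev) agrees.

-1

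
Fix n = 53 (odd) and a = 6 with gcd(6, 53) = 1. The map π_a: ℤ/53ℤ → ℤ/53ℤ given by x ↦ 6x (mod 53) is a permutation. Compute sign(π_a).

Trace 52: π^k(52) = [52, 47, 17, 49, 29, 15, 37] for k=0..6.
The orbit structure of x ↦ 6x mod 53: 3 orbits of sizes [26, 26, 1].
3 cycles on 53: each ℓ→(−1)^(ℓ−1), product (−1)^50 = +1.

+1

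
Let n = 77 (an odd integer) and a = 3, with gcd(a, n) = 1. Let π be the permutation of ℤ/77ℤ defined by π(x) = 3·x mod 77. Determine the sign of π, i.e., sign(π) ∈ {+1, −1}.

-1

Orbit of 47 under x↦3x: [47, 64, 38, 37, 34, 25, 75]… (length divides ord_77(3)).
Cycle type of π: 30×2 + 6 + 5×2 + 1; total 6 cycles.
6 cycles on 77: each ℓ→(−1)^(ℓ−1), product (−1)^71 = -1.
Via Zolotarev, sign(π_{3}) = (3|77) = -1.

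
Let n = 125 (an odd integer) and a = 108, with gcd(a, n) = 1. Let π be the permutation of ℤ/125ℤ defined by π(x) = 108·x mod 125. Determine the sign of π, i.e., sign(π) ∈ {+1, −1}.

Start at x=36: 36 → 13 → 29 → 7 → 6 → 23 → 109 → … (one orbit).
π_108 has 4 disjoint cycles with lengths [100, 20, 4, 1] on {0,…,124}.
With 4 cycles on 125 points, sign = (−1)^{125−4} = -1.

-1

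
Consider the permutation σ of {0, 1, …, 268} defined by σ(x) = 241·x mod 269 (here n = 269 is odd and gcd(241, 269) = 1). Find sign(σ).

Start at x=5: 5 → 129 → 154 → 261 → 224 → 184 → 228 → … (one orbit).
The orbit structure of x ↦ 241x mod 269: 2 orbits of sizes [268, 1].
269 − 2 = 267 transpositions; sign(π) = (−1)^267 = -1.

-1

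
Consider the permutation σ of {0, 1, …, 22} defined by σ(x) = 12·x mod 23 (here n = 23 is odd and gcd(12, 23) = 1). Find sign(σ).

Orbit of 4 under x↦12x: [4, 2, 1, 12, 6, 3, 13]… (length divides ord_23(12)).
3 cycles of lengths [11, 11, 1].
With 3 cycles on 23 points, sign = (−1)^{23−3} = +1.

+1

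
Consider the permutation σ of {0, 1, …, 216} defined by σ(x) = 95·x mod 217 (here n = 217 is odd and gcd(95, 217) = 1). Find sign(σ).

Orbit of 128 under x↦95x: [128, 8, 109, 156, 64, 4, 163]… (length divides ord_217(95)).
21 cycles of lengths [15, 15, 15, 15, 15, 15, 15, 15, 15, 15, 15, 15, 5, 5, 5, 5, 5, 5, 3, 3, 1].
217 − 21 = 196 transpositions; sign(π) = (−1)^196 = +1.
Zolotarev: (95|217) = +1, matching the cycle-count sign.

+1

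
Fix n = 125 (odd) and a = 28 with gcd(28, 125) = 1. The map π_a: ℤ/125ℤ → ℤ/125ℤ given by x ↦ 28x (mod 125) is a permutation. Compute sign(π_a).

-1

Orbit of 57 under x↦28x: [57, 96, 63, 14, 17, 101, 78]… (length divides ord_125(28)).
4 cycles of lengths [100, 20, 4, 1].
125 − 4 = 121 transpositions; sign(π) = (−1)^121 = -1.
Zolotarev: (28|125) = -1, matching the cycle-count sign.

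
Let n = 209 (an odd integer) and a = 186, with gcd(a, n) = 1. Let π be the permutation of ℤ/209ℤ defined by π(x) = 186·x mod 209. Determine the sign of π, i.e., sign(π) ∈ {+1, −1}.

Trace 111: π^k(111) = [111, 164, 199, 21, 144, 32, 100] for k=0..6.
Cycle type of π: 18×11 + 2×5 + 1; total 17 cycles.
Σ(ℓ_i−1) = 209−17 = 192; sign = (−1)^192 = +1.
Via Zolotarev, sign(π_{186}) = (186|209) = +1.

+1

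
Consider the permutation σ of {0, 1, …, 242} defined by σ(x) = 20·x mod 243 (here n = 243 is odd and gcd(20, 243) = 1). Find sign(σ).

Orbit of 154 under x↦20x: [154, 164, 121, 233, 43, 131, 190]… (length divides ord_243(20)).
Decompose π into cycles: lengths [162, 54, 18, 6, 2, 1] (6 cycles, including the fixed point 0).
243 − 6 = 237 transpositions; sign(π) = (−1)^237 = -1.
Check: (20/243) = -1 by Zolotarev.

-1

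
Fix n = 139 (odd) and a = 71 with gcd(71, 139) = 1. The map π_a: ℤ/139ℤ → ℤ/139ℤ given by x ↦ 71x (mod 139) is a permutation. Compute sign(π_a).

+1

Orbit of 71 under x↦71x: [71, 37, 125, 118, 38, 57, 16]… (length divides ord_139(71)).
Decompose π into cycles: lengths [69, 69, 1] (3 cycles, including the fixed point 0).
sign(π) = (−1)^{n − #cycles} = (−1)^{139−3} = (−1)^136 = +1.
Zolotarev: (71|139) = +1, matching the cycle-count sign.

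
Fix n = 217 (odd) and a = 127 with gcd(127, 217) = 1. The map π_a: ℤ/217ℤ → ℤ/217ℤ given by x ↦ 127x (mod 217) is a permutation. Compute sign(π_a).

Trace 176: π^k(176) = [176, 1, 127, 71, 120, 50, 57] for k=0..6.
The orbit structure of x ↦ 127x mod 217: 14 orbits of sizes [30, 30, 30, 30, 30, 30, 30, 1, 1, 1, 1, 1, 1, 1].
With 14 cycles on 217 points, sign = (−1)^{217−14} = -1.

-1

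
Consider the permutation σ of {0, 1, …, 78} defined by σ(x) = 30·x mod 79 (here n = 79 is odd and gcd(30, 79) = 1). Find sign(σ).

-1

Trace 20: π^k(20) = [20, 47, 67, 35, 23, 58, 2] for k=0..6.
2 cycles of lengths [78, 1].
With 2 cycles on 79 points, sign = (−1)^{79−2} = -1.
Zolotarev: (30|79) = -1, matching the cycle-count sign.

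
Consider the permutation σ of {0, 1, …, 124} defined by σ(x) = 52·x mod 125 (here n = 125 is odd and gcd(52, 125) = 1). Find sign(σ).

-1

Trace 17: π^k(17) = [17, 9, 93, 86, 97, 44, 38] for k=0..6.
Cycle type of π: 100 + 20 + 4 + 1; total 4 cycles.
sign(π) = (−1)^{n − #cycles} = (−1)^{125−4} = (−1)^121 = -1.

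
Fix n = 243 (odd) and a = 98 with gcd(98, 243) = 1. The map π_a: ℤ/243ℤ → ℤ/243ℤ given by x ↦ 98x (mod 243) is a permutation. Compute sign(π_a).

-1

Trace 53: π^k(53) = [53, 91, 170, 136, 206, 19, 161] for k=0..6.
The orbit structure of x ↦ 98x mod 243: 14 orbits of sizes [54, 54, 54, 18, 18, 18, 6, 6, 6, 2, 2, 2, 2, 1].
n − c = 243 − 14 = 229; sign = (−1)^229 = -1.
The Jacobi symbol (98|243) = -1 (Zolotarev) agrees.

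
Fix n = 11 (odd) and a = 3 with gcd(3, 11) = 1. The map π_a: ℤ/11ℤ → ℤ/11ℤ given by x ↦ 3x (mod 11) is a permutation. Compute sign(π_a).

+1

Orbit of 1 under x↦3x: [1, 3, 9, 5, 4]… (length divides ord_11(3)).
The orbit structure of x ↦ 3x mod 11: 3 orbits of sizes [5, 5, 1].
Σ(ℓ_i−1) = 11−3 = 8; sign = (−1)^8 = +1.
Check: (3/11) = +1 by Zolotarev.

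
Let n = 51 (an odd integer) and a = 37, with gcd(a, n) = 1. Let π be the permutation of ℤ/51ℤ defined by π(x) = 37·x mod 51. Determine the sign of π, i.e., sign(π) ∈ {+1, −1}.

-1

Trace 16: π^k(16) = [16, 31, 25, 7, 4, 46, 19] for k=0..6.
The orbit structure of x ↦ 37x mod 51: 6 orbits of sizes [16, 16, 16, 1, 1, 1].
Σ(ℓ_i−1) = 51−6 = 45; sign = (−1)^45 = -1.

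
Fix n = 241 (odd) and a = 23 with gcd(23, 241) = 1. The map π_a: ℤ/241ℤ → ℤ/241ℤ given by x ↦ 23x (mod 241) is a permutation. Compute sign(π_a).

Start at x=91: 91 → 165 → 180 → 43 → 25 → 93 → 211 → … (one orbit).
Cycle type of π: 80×3 + 1; total 4 cycles.
n − c = 241 − 4 = 237; sign = (−1)^237 = -1.

-1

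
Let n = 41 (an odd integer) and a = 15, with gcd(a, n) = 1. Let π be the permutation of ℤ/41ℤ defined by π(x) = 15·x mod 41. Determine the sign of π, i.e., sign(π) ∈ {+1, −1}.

-1

Trace 20: π^k(20) = [20, 13, 31, 14, 5, 34, 18] for k=0..6.
2 cycles of lengths [40, 1].
2 cycles on 41: each ℓ→(−1)^(ℓ−1), product (−1)^39 = -1.
Via Zolotarev, sign(π_{15}) = (15|41) = -1.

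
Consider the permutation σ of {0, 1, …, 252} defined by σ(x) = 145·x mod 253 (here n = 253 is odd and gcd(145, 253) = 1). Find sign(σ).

+1

Trace 202: π^k(202) = [202, 195, 192, 10, 185, 7, 3] for k=0..6.
Decompose π into cycles: lengths [110, 110, 22, 10, 1] (5 cycles, including the fixed point 0).
n − c = 253 − 5 = 248; sign = (−1)^248 = +1.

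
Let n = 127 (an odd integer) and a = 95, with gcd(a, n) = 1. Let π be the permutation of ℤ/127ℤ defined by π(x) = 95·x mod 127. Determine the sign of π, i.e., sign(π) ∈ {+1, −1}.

Orbit of 32 under x↦95x: [32, 119, 2, 63, 16, 123, 1]… (length divides ord_127(95)).
Cycle lengths of π_95 on ℤ/127ℤ: [14, 14, 14, 14, 14, 14, 14, 14, 14, 1]; 10 cycles in total.
Σ(ℓ_i−1) = 127−10 = 117; sign = (−1)^117 = -1.
Zolotarev: (95|127) = -1, matching the cycle-count sign.

-1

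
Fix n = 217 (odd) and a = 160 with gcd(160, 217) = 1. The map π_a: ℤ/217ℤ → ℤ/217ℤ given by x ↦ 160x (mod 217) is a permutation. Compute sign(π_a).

Start at x=211: 211 → 125 → 36 → 118 → 1 → 160 → 211 (one orbit).
44 cycles of lengths [6, 6, 6, 6, 6, 6, 6, 6, 6, 6, 6, 6, 6, 6, 6, 6, 6, 6, 6, 6, 6, 6, 6, 6, 6, 6, 6, 6, 6, 6, 3, 3, 3, 3, 3, 3, 3, 3, 3, 3, 2, 2, 2, 1].
With 44 cycles on 217 points, sign = (−1)^{217−44} = -1.

-1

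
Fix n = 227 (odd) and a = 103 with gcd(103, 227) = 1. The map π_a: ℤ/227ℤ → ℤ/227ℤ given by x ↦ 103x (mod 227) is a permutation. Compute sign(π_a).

Start at x=121: 121 → 205 → 4 → 185 → 214 → 23 → 99 → … (one orbit).
The orbit structure of x ↦ 103x mod 227: 3 orbits of sizes [113, 113, 1].
3 cycles on 227: each ℓ→(−1)^(ℓ−1), product (−1)^224 = +1.
Check: (103/227) = +1 by Zolotarev.

+1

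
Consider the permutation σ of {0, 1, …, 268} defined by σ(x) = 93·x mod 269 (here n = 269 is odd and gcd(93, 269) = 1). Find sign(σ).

Orbit of 173 under x↦93x: [173, 218, 99, 61, 24, 80, 177]… (length divides ord_269(93)).
π_93 has 5 disjoint cycles with lengths [67, 67, 67, 67, 1] on {0,…,268}.
Σ(ℓ_i−1) = 269−5 = 264; sign = (−1)^264 = +1.

+1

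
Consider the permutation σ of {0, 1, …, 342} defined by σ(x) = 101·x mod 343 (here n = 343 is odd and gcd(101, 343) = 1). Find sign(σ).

-1

Start at x=69: 69 → 109 → 33 → 246 → 150 → 58 → 27 → … (one orbit).
4 cycles of lengths [294, 42, 6, 1].
4 cycles on 343: each ℓ→(−1)^(ℓ−1), product (−1)^339 = -1.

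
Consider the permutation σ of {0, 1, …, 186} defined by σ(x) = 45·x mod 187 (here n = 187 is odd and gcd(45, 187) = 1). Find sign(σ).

-1

Orbit of 122 under x↦45x: [122, 67, 23, 100, 12, 166, 177]… (length divides ord_187(45)).
22 cycles of lengths [16, 16, 16, 16, 16, 16, 16, 16, 16, 16, 16, 1, 1, 1, 1, 1, 1, 1, 1, 1, 1, 1].
22 cycles on 187: each ℓ→(−1)^(ℓ−1), product (−1)^165 = -1.
(45|187)_J = -1 (Zolotarev's lemma cross-check).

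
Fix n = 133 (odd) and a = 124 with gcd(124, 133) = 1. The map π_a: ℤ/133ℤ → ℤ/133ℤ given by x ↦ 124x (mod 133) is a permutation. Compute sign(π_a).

Orbit of 106 under x↦124x: [106, 110, 74, 132, 9, 52, 64]… (length divides ord_133(124)).
9 cycles of lengths [18, 18, 18, 18, 18, 18, 18, 6, 1].
n − c = 133 − 9 = 124; sign = (−1)^124 = +1.
(124|133)_J = +1 (Zolotarev's lemma cross-check).

+1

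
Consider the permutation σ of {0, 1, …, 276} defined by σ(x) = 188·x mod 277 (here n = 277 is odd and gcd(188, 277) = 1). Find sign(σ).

Trace 3: π^k(3) = [3, 10, 218, 265, 237, 236, 48] for k=0..6.
Cycle type of π: 69×4 + 1; total 5 cycles.
n − c = 277 − 5 = 272; sign = (−1)^272 = +1.
Via Zolotarev, sign(π_{188}) = (188|277) = +1.

+1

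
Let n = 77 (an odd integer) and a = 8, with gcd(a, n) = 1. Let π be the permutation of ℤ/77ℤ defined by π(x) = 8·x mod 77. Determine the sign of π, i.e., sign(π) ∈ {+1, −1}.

Orbit of 29 under x↦8x: [29, 1, 8, 64, 50, 15, 43]… (length divides ord_77(8)).
Decompose π into cycles: lengths [10, 10, 10, 10, 10, 10, 10, 1, 1, 1, 1, 1, 1, 1] (14 cycles, including the fixed point 0).
sign(π) = (−1)^{n − #cycles} = (−1)^{77−14} = (−1)^63 = -1.
Check: (8/77) = -1 by Zolotarev.

-1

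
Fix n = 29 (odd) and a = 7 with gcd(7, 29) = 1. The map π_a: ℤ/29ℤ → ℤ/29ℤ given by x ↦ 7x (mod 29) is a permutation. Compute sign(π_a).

+1

Orbit of 23 under x↦7x: [23, 16, 25, 1, 7, 20, 24]… (length divides ord_29(7)).
5 cycles of lengths [7, 7, 7, 7, 1].
5 cycles on 29: each ℓ→(−1)^(ℓ−1), product (−1)^24 = +1.
Via Zolotarev, sign(π_{7}) = (7|29) = +1.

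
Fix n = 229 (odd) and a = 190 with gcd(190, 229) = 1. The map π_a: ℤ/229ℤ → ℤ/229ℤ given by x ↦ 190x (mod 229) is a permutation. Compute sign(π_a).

Start at x=86: 86 → 81 → 47 → 228 → 39 → 82 → 8 → … (one orbit).
2 cycles of lengths [228, 1].
229 − 2 = 227 transpositions; sign(π) = (−1)^227 = -1.
Via Zolotarev, sign(π_{190}) = (190|229) = -1.

-1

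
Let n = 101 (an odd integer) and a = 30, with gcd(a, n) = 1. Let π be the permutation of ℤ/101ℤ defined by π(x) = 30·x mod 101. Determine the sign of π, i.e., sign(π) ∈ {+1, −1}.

Trace 33: π^k(33) = [33, 81, 6, 79, 47, 97, 82] for k=0..6.
Cycle type of π: 50×2 + 1; total 3 cycles.
3 cycles on 101: each ℓ→(−1)^(ℓ−1), product (−1)^98 = +1.
(30|101)_J = +1 (Zolotarev's lemma cross-check).

+1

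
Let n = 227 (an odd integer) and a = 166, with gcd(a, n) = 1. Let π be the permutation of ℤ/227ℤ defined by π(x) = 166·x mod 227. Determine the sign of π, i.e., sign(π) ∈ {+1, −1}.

Trace 74: π^k(74) = [74, 26, 3, 44, 40, 57, 155] for k=0..6.
Cycle lengths of π_166 on ℤ/227ℤ: [113, 113, 1]; 3 cycles in total.
n − c = 227 − 3 = 224; sign = (−1)^224 = +1.
Via Zolotarev, sign(π_{166}) = (166|227) = +1.

+1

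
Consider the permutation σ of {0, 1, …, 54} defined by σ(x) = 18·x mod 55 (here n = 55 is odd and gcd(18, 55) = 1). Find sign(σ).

+1

Orbit of 8 under x↦18x: [8, 34, 7, 16, 13, 14, 32]… (length divides ord_55(18)).
The orbit structure of x ↦ 18x mod 55: 5 orbits of sizes [20, 20, 10, 4, 1].
n − c = 55 − 5 = 50; sign = (−1)^50 = +1.
The Jacobi symbol (18|55) = +1 (Zolotarev) agrees.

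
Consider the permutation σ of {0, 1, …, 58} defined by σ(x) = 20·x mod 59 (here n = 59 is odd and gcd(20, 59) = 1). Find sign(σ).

Start at x=46: 46 → 35 → 51 → 17 → 45 → 15 → 5 → … (one orbit).
3 cycles of lengths [29, 29, 1].
With 3 cycles on 59 points, sign = (−1)^{59−3} = +1.
Check: (20/59) = +1 by Zolotarev.

+1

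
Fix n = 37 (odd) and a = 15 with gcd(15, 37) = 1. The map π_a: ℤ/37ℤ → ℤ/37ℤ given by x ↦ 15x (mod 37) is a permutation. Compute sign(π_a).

-1

Orbit of 33 under x↦15x: [33, 14, 25, 5, 1, 15, 3]… (length divides ord_37(15)).
The orbit structure of x ↦ 15x mod 37: 2 orbits of sizes [36, 1].
37 − 2 = 35 transpositions; sign(π) = (−1)^35 = -1.
The Jacobi symbol (15|37) = -1 (Zolotarev) agrees.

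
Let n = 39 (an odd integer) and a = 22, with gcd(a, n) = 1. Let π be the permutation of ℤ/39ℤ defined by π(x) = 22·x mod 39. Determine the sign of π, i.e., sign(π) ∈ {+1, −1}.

Trace 16: π^k(16) = [16, 1, 22] for k=0..2.
Cycle type of π: 3×12 + 1×3; total 15 cycles.
sign(π) = (−1)^{n − #cycles} = (−1)^{39−15} = (−1)^24 = +1.
Via Zolotarev, sign(π_{22}) = (22|39) = +1.

+1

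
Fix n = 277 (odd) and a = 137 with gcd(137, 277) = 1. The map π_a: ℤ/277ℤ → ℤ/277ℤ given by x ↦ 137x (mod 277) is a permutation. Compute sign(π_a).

-1

Trace 249: π^k(249) = [249, 42, 214, 233, 66, 178, 10] for k=0..6.
Cycle lengths of π_137 on ℤ/277ℤ: [276, 1]; 2 cycles in total.
Σ(ℓ_i−1) = 277−2 = 275; sign = (−1)^275 = -1.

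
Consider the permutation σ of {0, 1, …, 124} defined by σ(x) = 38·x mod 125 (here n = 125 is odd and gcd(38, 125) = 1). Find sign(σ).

-1

Orbit of 108 under x↦38x: [108, 104, 77, 51, 63, 19, 97]… (length divides ord_125(38)).
Decompose π into cycles: lengths [100, 20, 4, 1] (4 cycles, including the fixed point 0).
With 4 cycles on 125 points, sign = (−1)^{125−4} = -1.
Zolotarev: (38|125) = -1, matching the cycle-count sign.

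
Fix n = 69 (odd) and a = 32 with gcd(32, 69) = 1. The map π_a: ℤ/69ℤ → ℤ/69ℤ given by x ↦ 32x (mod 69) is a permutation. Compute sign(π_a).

Orbit of 41 under x↦32x: [41, 1, 32, 58, 62, 52, 8]… (length divides ord_69(32)).
Cycle lengths of π_32 on ℤ/69ℤ: [22, 22, 11, 11, 2, 1]; 6 cycles in total.
69 − 6 = 63 transpositions; sign(π) = (−1)^63 = -1.
Check: (32/69) = -1 by Zolotarev.

-1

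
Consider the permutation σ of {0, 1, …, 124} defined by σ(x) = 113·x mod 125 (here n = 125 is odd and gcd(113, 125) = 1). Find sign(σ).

Orbit of 1 under x↦113x: [1, 113, 19, 22, 111, 43, 109]… (length divides ord_125(113)).
Cycle type of π: 100 + 20 + 4 + 1; total 4 cycles.
Σ(ℓ_i−1) = 125−4 = 121; sign = (−1)^121 = -1.

-1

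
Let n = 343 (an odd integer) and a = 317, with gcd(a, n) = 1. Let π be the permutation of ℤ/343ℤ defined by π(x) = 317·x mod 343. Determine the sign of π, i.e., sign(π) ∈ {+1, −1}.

+1

Start at x=263: 263 → 22 → 114 → 123 → 232 → 142 → 81 → … (one orbit).
Cycle type of π: 147×2 + 21×2 + 3×2 + 1; total 7 cycles.
343 − 7 = 336 transpositions; sign(π) = (−1)^336 = +1.
(317|343)_J = +1 (Zolotarev's lemma cross-check).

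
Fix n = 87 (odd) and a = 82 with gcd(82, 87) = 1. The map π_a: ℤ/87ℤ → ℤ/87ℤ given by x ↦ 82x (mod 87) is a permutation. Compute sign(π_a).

Orbit of 25 under x↦82x: [25, 49, 16, 7, 52, 1, 82]… (length divides ord_87(82)).
15 cycles of lengths [7, 7, 7, 7, 7, 7, 7, 7, 7, 7, 7, 7, 1, 1, 1].
Σ(ℓ_i−1) = 87−15 = 72; sign = (−1)^72 = +1.
Zolotarev: (82|87) = +1, matching the cycle-count sign.

+1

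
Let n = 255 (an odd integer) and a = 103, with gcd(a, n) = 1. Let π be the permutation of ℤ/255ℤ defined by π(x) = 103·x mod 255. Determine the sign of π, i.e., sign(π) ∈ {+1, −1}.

Orbit of 52 under x↦103x: [52, 1, 103, 154]… (length divides ord_255(103)).
Cycle lengths of π_103 on ℤ/255ℤ: [4, 4, 4, 4, 4, 4, 4, 4, 4, 4, 4, 4, 4, 4, 4, 4, 4, 4, 4, 4, 4, 4, 4, 4, 4, 4, 4, 4, 4, 4, 4, 4, 4, 4, 4, 4, 4, 4, 4, 4, 4, 4, 4, 4, 4, 4, 4, 4, 4, 4, 4, 1, 1, 1, 1, 1, 1, 1, 1, 1, 1, 1, 1, 1, 1, 1, 1, 1, 1, 1, 1, 1, 1, 1, 1, 1, 1, 1, 1, 1, 1, 1, 1, 1, 1, 1, 1, 1, 1, 1, 1, 1, 1, 1, 1, 1, 1, 1, 1, 1, 1, 1]; 102 cycles in total.
With 102 cycles on 255 points, sign = (−1)^{255−102} = -1.

-1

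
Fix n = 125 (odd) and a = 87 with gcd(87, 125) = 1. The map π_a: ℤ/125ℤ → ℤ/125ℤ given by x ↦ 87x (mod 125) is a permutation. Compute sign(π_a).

-1

Trace 52: π^k(52) = [52, 24, 88, 31, 72, 14, 93] for k=0..6.
π_87 has 4 disjoint cycles with lengths [100, 20, 4, 1] on {0,…,124}.
Σ(ℓ_i−1) = 125−4 = 121; sign = (−1)^121 = -1.
The Jacobi symbol (87|125) = -1 (Zolotarev) agrees.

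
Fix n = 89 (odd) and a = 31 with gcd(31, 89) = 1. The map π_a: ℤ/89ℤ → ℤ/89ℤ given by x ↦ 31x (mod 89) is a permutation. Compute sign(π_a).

Orbit of 14 under x↦31x: [14, 78, 15, 20, 86, 85, 54]… (length divides ord_89(31)).
π_31 has 2 disjoint cycles with lengths [88, 1] on {0,…,88}.
2 cycles on 89: each ℓ→(−1)^(ℓ−1), product (−1)^87 = -1.

-1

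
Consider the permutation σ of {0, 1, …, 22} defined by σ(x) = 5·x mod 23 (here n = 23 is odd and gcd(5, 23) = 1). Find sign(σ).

-1

Start at x=15: 15 → 6 → 7 → 12 → 14 → 1 → 5 → … (one orbit).
π_5 has 2 disjoint cycles with lengths [22, 1] on {0,…,22}.
23 − 2 = 21 transpositions; sign(π) = (−1)^21 = -1.
Via Zolotarev, sign(π_{5}) = (5|23) = -1.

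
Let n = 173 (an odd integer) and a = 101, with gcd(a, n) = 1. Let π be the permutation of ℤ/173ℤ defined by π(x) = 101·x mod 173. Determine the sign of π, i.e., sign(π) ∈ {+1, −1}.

Orbit of 167 under x↦101x: [167, 86, 36, 3, 130, 155, 85]… (length divides ord_173(101)).
Cycle lengths of π_101 on ℤ/173ℤ: [172, 1]; 2 cycles in total.
Σ(ℓ_i−1) = 173−2 = 171; sign = (−1)^171 = -1.
(101|173)_J = -1 (Zolotarev's lemma cross-check).

-1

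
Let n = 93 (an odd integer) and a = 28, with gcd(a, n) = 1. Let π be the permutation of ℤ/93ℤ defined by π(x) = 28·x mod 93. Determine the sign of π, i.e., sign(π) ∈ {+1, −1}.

Trace 16: π^k(16) = [16, 76, 82, 64, 25, 49, 70] for k=0..6.
Cycle type of π: 15×6 + 1×3; total 9 cycles.
n − c = 93 − 9 = 84; sign = (−1)^84 = +1.
(28|93)_J = +1 (Zolotarev's lemma cross-check).

+1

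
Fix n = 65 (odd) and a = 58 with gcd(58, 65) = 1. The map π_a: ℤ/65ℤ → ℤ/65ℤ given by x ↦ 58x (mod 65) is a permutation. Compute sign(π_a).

+1

Orbit of 47 under x↦58x: [47, 61, 28, 64, 7, 16, 18]… (length divides ord_65(58)).
π_58 has 7 disjoint cycles with lengths [12, 12, 12, 12, 12, 4, 1] on {0,…,64}.
With 7 cycles on 65 points, sign = (−1)^{65−7} = +1.
(58|65)_J = +1 (Zolotarev's lemma cross-check).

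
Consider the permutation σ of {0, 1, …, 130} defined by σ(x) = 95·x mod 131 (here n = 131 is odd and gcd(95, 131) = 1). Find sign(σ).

-1

Start at x=103: 103 → 91 → 130 → 36 → 14 → 20 → 66 → … (one orbit).
The orbit structure of x ↦ 95x mod 131: 2 orbits of sizes [130, 1].
n − c = 131 − 2 = 129; sign = (−1)^129 = -1.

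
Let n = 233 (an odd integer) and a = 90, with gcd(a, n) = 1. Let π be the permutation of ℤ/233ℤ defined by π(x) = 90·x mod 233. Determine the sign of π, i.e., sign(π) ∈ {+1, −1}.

Orbit of 226 under x↦90x: [226, 69, 152, 166, 28, 190, 91]… (length divides ord_233(90)).
Cycle type of π: 232 + 1; total 2 cycles.
Σ(ℓ_i−1) = 233−2 = 231; sign = (−1)^231 = -1.
(90|233)_J = -1 (Zolotarev's lemma cross-check).

-1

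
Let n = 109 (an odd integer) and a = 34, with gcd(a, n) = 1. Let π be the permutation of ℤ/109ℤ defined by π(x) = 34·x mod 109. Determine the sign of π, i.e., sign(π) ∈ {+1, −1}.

Start at x=105: 105 → 82 → 63 → 71 → 16 → 108 → 75 → … (one orbit).
The orbit structure of x ↦ 34x mod 109: 7 orbits of sizes [18, 18, 18, 18, 18, 18, 1].
Σ(ℓ_i−1) = 109−7 = 102; sign = (−1)^102 = +1.

+1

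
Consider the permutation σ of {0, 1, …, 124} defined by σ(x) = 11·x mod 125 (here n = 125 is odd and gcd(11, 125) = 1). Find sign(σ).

+1

Orbit of 101 under x↦11x: [101, 111, 96, 56, 116, 26, 36]… (length divides ord_125(11)).
13 cycles of lengths [25, 25, 25, 25, 5, 5, 5, 5, 1, 1, 1, 1, 1].
13 cycles on 125: each ℓ→(−1)^(ℓ−1), product (−1)^112 = +1.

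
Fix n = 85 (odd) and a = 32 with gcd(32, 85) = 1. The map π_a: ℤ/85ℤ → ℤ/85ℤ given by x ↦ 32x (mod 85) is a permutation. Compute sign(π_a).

-1

Orbit of 16 under x↦32x: [16, 2, 64, 8, 1, 32, 4]… (length divides ord_85(32)).
Cycle lengths of π_32 on ℤ/85ℤ: [8, 8, 8, 8, 8, 8, 8, 8, 8, 8, 4, 1]; 12 cycles in total.
12 cycles on 85: each ℓ→(−1)^(ℓ−1), product (−1)^73 = -1.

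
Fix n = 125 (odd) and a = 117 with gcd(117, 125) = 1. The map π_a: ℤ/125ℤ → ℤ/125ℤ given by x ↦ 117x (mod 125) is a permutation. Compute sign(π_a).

-1

Orbit of 63 under x↦117x: [63, 121, 32, 119, 48, 116, 72]… (length divides ord_125(117)).
Cycle type of π: 100 + 20 + 4 + 1; total 4 cycles.
Σ(ℓ_i−1) = 125−4 = 121; sign = (−1)^121 = -1.
(117|125)_J = -1 (Zolotarev's lemma cross-check).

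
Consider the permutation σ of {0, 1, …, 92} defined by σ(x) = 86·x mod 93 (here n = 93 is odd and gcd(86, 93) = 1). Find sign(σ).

+1

Trace 25: π^k(25) = [25, 11, 16, 74, 40, 92, 7] for k=0..6.
5 cycles of lengths [30, 30, 30, 2, 1].
93 − 5 = 88 transpositions; sign(π) = (−1)^88 = +1.
The Jacobi symbol (86|93) = +1 (Zolotarev) agrees.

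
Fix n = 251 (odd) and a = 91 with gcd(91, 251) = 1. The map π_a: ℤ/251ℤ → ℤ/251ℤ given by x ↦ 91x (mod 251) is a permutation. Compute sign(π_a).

+1

Trace 241: π^k(241) = [241, 94, 20, 63, 211, 125, 80] for k=0..6.
The orbit structure of x ↦ 91x mod 251: 11 orbits of sizes [25, 25, 25, 25, 25, 25, 25, 25, 25, 25, 1].
251 − 11 = 240 transpositions; sign(π) = (−1)^240 = +1.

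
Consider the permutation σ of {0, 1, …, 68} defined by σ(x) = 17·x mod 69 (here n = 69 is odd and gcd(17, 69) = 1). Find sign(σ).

Orbit of 49 under x↦17x: [49, 5, 16, 65, 1, 17, 13]… (length divides ord_69(17)).
Cycle type of π: 22×3 + 2 + 1; total 5 cycles.
With 5 cycles on 69 points, sign = (−1)^{69−5} = +1.
Via Zolotarev, sign(π_{17}) = (17|69) = +1.

+1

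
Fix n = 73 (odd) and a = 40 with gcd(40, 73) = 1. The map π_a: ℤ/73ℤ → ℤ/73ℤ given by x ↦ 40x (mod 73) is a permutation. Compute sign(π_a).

-1

Trace 25: π^k(25) = [25, 51, 69, 59, 24, 11, 2] for k=0..6.
Cycle type of π: 72 + 1; total 2 cycles.
73 − 2 = 71 transpositions; sign(π) = (−1)^71 = -1.
Check: (40/73) = -1 by Zolotarev.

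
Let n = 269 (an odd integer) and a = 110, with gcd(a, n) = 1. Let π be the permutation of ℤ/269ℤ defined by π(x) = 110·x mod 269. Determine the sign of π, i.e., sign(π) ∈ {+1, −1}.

Trace 255: π^k(255) = [255, 74, 70, 168, 188, 236, 136] for k=0..6.
Cycle type of π: 268 + 1; total 2 cycles.
269 − 2 = 267 transpositions; sign(π) = (−1)^267 = -1.
Via Zolotarev, sign(π_{110}) = (110|269) = -1.

-1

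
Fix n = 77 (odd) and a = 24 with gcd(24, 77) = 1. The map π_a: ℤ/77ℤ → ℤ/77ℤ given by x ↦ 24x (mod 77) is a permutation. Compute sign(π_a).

+1

Orbit of 36 under x↦24x: [36, 17, 23, 13, 4, 19, 71]… (length divides ord_77(24)).
The orbit structure of x ↦ 24x mod 77: 5 orbits of sizes [30, 30, 10, 6, 1].
n − c = 77 − 5 = 72; sign = (−1)^72 = +1.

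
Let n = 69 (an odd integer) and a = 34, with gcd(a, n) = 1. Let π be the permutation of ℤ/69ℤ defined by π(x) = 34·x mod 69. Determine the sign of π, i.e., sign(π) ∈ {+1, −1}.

Orbit of 28 under x↦34x: [28, 55, 7, 31, 19, 25, 22]… (length divides ord_69(34)).
6 cycles of lengths [22, 22, 22, 1, 1, 1].
Σ(ℓ_i−1) = 69−6 = 63; sign = (−1)^63 = -1.

-1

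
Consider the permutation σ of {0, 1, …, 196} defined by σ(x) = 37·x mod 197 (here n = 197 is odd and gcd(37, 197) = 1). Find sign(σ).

Orbit of 37 under x↦37x: [37, 187, 24, 100, 154, 182, 36]… (length divides ord_197(37)).
The orbit structure of x ↦ 37x mod 197: 5 orbits of sizes [49, 49, 49, 49, 1].
sign(π) = (−1)^{n − #cycles} = (−1)^{197−5} = (−1)^192 = +1.
The Jacobi symbol (37|197) = +1 (Zolotarev) agrees.

+1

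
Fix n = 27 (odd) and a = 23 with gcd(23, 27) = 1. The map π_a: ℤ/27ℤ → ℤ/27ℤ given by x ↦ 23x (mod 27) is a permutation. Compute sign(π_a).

Start at x=8: 8 → 22 → 20 → 1 → 23 → 16 → 17 → … (one orbit).
4 cycles of lengths [18, 6, 2, 1].
4 cycles on 27: each ℓ→(−1)^(ℓ−1), product (−1)^23 = -1.
Check: (23/27) = -1 by Zolotarev.

-1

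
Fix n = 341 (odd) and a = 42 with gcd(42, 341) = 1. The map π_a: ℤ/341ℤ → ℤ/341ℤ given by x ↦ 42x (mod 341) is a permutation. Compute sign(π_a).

Trace 15: π^k(15) = [15, 289, 203, 1, 42, 59, 91] for k=0..6.
Cycle lengths of π_42 on ℤ/341ℤ: [30, 30, 30, 30, 30, 30, 30, 30, 30, 30, 30, 5, 5, 1]; 14 cycles in total.
14 cycles on 341: each ℓ→(−1)^(ℓ−1), product (−1)^327 = -1.

-1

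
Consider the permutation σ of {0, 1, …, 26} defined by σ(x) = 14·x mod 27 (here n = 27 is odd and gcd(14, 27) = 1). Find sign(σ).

-1

Trace 26: π^k(26) = [26, 13, 20, 10, 5, 16, 8] for k=0..6.
The orbit structure of x ↦ 14x mod 27: 4 orbits of sizes [18, 6, 2, 1].
Σ(ℓ_i−1) = 27−4 = 23; sign = (−1)^23 = -1.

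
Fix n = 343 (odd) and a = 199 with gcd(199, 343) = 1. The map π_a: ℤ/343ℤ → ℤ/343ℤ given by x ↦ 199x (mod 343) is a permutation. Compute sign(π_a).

Trace 265: π^k(265) = [265, 256, 180, 148, 297, 107, 27] for k=0..6.
The orbit structure of x ↦ 199x mod 343: 4 orbits of sizes [294, 42, 6, 1].
sign(π) = (−1)^{n − #cycles} = (−1)^{343−4} = (−1)^339 = -1.
(199|343)_J = -1 (Zolotarev's lemma cross-check).

-1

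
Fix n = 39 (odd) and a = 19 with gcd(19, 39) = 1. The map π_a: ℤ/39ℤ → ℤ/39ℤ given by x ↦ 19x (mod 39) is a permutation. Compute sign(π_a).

-1

Start at x=4: 4 → 37 → 1 → 19 → 10 → 34 → 22 → … (one orbit).
The orbit structure of x ↦ 19x mod 39: 6 orbits of sizes [12, 12, 12, 1, 1, 1].
6 cycles on 39: each ℓ→(−1)^(ℓ−1), product (−1)^33 = -1.
Zolotarev: (19|39) = -1, matching the cycle-count sign.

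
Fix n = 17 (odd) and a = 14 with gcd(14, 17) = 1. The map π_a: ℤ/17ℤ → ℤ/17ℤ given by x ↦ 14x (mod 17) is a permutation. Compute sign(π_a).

-1

Trace 5: π^k(5) = [5, 2, 11, 1, 14, 9, 7] for k=0..6.
The orbit structure of x ↦ 14x mod 17: 2 orbits of sizes [16, 1].
n − c = 17 − 2 = 15; sign = (−1)^15 = -1.
(14|17)_J = -1 (Zolotarev's lemma cross-check).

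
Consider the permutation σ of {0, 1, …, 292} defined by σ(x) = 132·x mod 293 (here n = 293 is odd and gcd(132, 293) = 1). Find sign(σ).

Trace 172: π^k(172) = [172, 143, 124, 253, 287, 87, 57] for k=0..6.
3 cycles of lengths [146, 146, 1].
3 cycles on 293: each ℓ→(−1)^(ℓ−1), product (−1)^290 = +1.

+1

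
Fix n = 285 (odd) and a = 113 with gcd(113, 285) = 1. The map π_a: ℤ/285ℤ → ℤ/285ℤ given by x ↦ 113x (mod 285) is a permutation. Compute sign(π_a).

-1

Start at x=229: 229 → 227 → 1 → 113 → 229 (one orbit).
π_113 has 86 disjoint cycles with lengths [4, 4, 4, 4, 4, 4, 4, 4, 4, 4, 4, 4, 4, 4, 4, 4, 4, 4, 4, 4, 4, 4, 4, 4, 4, 4, 4, 4, 4, 4, 4, 4, 4, 4, 4, 4, 4, 4, 4, 4, 4, 4, 4, 4, 4, 4, 4, 4, 4, 4, 4, 4, 4, 4, 4, 4, 4, 2, 2, 2, 2, 2, 2, 2, 2, 2, 2, 2, 2, 2, 2, 2, 2, 2, 2, 2, 2, 2, 2, 2, 2, 2, 2, 2, 2, 1] on {0,…,284}.
sign(π) = (−1)^{n − #cycles} = (−1)^{285−86} = (−1)^199 = -1.
Via Zolotarev, sign(π_{113}) = (113|285) = -1.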